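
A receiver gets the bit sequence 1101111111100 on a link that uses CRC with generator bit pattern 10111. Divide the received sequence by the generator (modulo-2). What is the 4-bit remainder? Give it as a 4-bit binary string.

0000

Modulo-2 division of 1101111111100 by 10111:
  pos 0: 11011 XOR 10111 = 01100
  pos 1: 11001 XOR 10111 = 01110
  pos 2: 11101 XOR 10111 = 01010
  pos 3: 10101 XOR 10111 = 00010
  pos 6: 10111 XOR 10111 = 00000
Remainder = 0000 (zero — the frame passes the CRC check).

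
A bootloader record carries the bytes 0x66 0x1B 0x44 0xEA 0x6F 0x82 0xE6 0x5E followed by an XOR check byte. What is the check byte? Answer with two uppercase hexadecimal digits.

86

XOR the bytes together:
  start with 0x66
  0x66 ⊕ 0x1B = 0x7D
  0x7D ⊕ 0x44 = 0x39
  0x39 ⊕ 0xEA = 0xD3
  0xD3 ⊕ 0x6F = 0xBC
  0xBC ⊕ 0x82 = 0x3E
  0x3E ⊕ 0xE6 = 0xD8
  0xD8 ⊕ 0x5E = 0x86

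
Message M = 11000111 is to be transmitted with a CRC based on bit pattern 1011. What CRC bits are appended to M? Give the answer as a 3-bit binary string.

101

Append 3 zeros: 11000111000. Divide by 1011 (XOR where the leading bit is 1):
  pos 0: 1100 XOR 1011 = 0111
  pos 1: 1110 XOR 1011 = 0101
  pos 2: 1011 XOR 1011 = 0000
  pos 6: 1100 XOR 1011 = 0111
  pos 7: 1110 XOR 1011 = 0101
Remainder (last 3 bits) = 101. This is the CRC / FCS.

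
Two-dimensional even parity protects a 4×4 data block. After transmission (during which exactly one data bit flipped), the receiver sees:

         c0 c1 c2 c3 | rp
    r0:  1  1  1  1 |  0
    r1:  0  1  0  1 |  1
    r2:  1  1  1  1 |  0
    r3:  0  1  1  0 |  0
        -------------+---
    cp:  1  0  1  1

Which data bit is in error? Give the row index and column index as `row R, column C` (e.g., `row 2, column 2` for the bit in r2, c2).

Recompute each row's even parity and compare to rp:
  r0: data parity 0, sent rp 0 → ok
  r1: data parity 0, sent rp 1 → mismatch
  r2: data parity 0, sent rp 0 → ok
  r3: data parity 0, sent rp 0 → ok
Recompute each column's even parity and compare to cp:
  c0: data parity 0, sent cp 1 → mismatch
  c1: data parity 0, sent cp 0 → ok
  c2: data parity 1, sent cp 1 → ok
  c3: data parity 1, sent cp 1 → ok
Exactly one row (r1) and one column (c0) fail → the flipped bit is at their intersection.

row 1, column 0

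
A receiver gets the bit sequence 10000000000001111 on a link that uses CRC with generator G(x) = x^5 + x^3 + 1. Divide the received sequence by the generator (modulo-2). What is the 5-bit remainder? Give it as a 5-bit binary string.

Modulo-2 division of 10000000000001111 by 101001:
  pos 0: 100000 XOR 101001 = 001001
  pos 2: 100100 XOR 101001 = 001101
  pos 4: 110100 XOR 101001 = 011101
  pos 5: 111010 XOR 101001 = 010011
  pos 6: 100110 XOR 101001 = 001111
  pos 8: 111101 XOR 101001 = 010100
  pos 9: 101001 XOR 101001 = 000000
Remainder = 00011 (nonzero — an error is detected).

00011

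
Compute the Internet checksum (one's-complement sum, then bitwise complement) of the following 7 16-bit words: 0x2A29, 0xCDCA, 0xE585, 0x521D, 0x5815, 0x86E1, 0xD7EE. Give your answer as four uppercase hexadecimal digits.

One's-complement addition (fold any carry out of bit 15 back into bit 0):
  0x2A29 + 0xCDCA = 0x0F7F3
  0xF7F3 + 0xE585 = 0x1DD78 → wrap carry → 0xDD79
  0xDD79 + 0x521D = 0x12F96 → wrap carry → 0x2F97
  0x2F97 + 0x5815 = 0x087AC
  0x87AC + 0x86E1 = 0x10E8D → wrap carry → 0x0E8E
  0x0E8E + 0xD7EE = 0x0E67C
One's-complement sum = 0xE67C.
Checksum = ~0xE67C & 0xFFFF = 0x1983.

1983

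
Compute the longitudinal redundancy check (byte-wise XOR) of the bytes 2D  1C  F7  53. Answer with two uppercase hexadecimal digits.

95

XOR the bytes together:
  start with 0x2D
  0x2D ⊕ 0x1C = 0x31
  0x31 ⊕ 0xF7 = 0xC6
  0xC6 ⊕ 0x53 = 0x95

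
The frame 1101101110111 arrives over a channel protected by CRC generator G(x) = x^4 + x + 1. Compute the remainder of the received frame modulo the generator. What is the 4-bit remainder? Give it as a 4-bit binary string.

0000

Modulo-2 division of 1101101110111 by 10011:
  pos 0: 11011 XOR 10011 = 01000
  pos 1: 10000 XOR 10011 = 00011
  pos 4: 11111 XOR 10011 = 01100
  pos 5: 11000 XOR 10011 = 01011
  pos 6: 10111 XOR 10011 = 00100
  pos 8: 10011 XOR 10011 = 00000
Remainder = 0000 (zero — the frame passes the CRC check).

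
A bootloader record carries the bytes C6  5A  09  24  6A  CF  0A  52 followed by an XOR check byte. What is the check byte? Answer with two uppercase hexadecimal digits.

XOR the bytes together:
  start with 0xC6
  0xC6 ⊕ 0x5A = 0x9C
  0x9C ⊕ 0x09 = 0x95
  0x95 ⊕ 0x24 = 0xB1
  0xB1 ⊕ 0x6A = 0xDB
  0xDB ⊕ 0xCF = 0x14
  0x14 ⊕ 0x0A = 0x1E
  0x1E ⊕ 0x52 = 0x4C

4C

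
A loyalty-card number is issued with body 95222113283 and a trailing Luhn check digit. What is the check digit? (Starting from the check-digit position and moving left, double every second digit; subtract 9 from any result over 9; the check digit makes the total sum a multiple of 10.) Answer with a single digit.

Partial digits right→left: 3 8 2 3 1 1 2 2 2 5 9
Double every second digit counting from the check-digit position (so the 1st, 3rd, 5th, ... of the partial from the right).
  doubled (with −9 where >9): 6 4 2 4 4 9 → sum 29
  kept as-is: 8 3 1 2 5 → sum 19
Total = 29 + 19 = 48.
Check digit = (10 − (48 mod 10)) mod 10 = 2.

2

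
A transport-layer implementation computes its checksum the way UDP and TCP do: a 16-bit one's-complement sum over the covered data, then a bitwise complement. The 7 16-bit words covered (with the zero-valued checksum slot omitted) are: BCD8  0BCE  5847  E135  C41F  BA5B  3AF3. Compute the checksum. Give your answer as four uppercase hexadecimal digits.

One's-complement addition (fold any carry out of bit 15 back into bit 0):
  0xBCD8 + 0x0BCE = 0x0C8A6
  0xC8A6 + 0x5847 = 0x120ED → wrap carry → 0x20EE
  0x20EE + 0xE135 = 0x10223 → wrap carry → 0x0224
  0x0224 + 0xC41F = 0x0C643
  0xC643 + 0xBA5B = 0x1809E → wrap carry → 0x809F
  0x809F + 0x3AF3 = 0x0BB92
One's-complement sum = 0xBB92.
Checksum = ~0xBB92 & 0xFFFF = 0x446D.

446D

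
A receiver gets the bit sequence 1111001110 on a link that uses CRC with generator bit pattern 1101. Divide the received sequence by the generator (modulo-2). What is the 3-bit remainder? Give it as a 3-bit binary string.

Modulo-2 division of 1111001110 by 1101:
  pos 0: 1111 XOR 1101 = 0010
  pos 2: 1000 XOR 1101 = 0101
  pos 3: 1011 XOR 1101 = 0110
  pos 4: 1101 XOR 1101 = 0000
Remainder = 010 (nonzero — an error is detected).

010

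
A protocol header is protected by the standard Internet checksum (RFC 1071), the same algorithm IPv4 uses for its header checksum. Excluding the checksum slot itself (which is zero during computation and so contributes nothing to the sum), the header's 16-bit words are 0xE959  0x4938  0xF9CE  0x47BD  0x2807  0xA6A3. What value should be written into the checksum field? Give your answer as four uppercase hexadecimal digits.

One's-complement addition (fold any carry out of bit 15 back into bit 0):
  0xE959 + 0x4938 = 0x13291 → wrap carry → 0x3292
  0x3292 + 0xF9CE = 0x12C60 → wrap carry → 0x2C61
  0x2C61 + 0x47BD = 0x0741E
  0x741E + 0x2807 = 0x09C25
  0x9C25 + 0xA6A3 = 0x142C8 → wrap carry → 0x42C9
One's-complement sum = 0x42C9.
Checksum = ~0x42C9 & 0xFFFF = 0xBD36.

BD36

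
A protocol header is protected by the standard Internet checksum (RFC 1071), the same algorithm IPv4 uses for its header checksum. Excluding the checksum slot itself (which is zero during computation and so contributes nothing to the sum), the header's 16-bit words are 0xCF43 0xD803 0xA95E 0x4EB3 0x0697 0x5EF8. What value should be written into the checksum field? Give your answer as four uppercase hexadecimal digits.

One's-complement addition (fold any carry out of bit 15 back into bit 0):
  0xCF43 + 0xD803 = 0x1A746 → wrap carry → 0xA747
  0xA747 + 0xA95E = 0x150A5 → wrap carry → 0x50A6
  0x50A6 + 0x4EB3 = 0x09F59
  0x9F59 + 0x0697 = 0x0A5F0
  0xA5F0 + 0x5EF8 = 0x104E8 → wrap carry → 0x04E9
One's-complement sum = 0x04E9.
Checksum = ~0x04E9 & 0xFFFF = 0xFB16.

FB16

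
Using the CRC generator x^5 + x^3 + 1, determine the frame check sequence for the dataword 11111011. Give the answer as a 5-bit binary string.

Append 5 zeros: 1111101100000. Divide by 101001 (XOR where the leading bit is 1):
  pos 0: 111110 XOR 101001 = 010111
  pos 1: 101111 XOR 101001 = 000110
  pos 4: 110100 XOR 101001 = 011101
  pos 5: 111010 XOR 101001 = 010011
  pos 6: 100110 XOR 101001 = 001111
Remainder (last 5 bits) = 11110. This is the CRC / FCS.

11110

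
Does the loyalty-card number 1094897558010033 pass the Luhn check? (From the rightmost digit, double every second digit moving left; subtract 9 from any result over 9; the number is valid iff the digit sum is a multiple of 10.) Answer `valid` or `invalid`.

From the right, keep odd positions and double even positions (subtract 9 from any doubled value over 9):
  doubled (positions 2,4,...): 6 0 0 1 5 7 9 2 → sum 30
  kept (positions 1,3,...): 3 0 1 8 5 9 4 0 → sum 30
Total = 60.
60 mod 10 = 0, so the number is valid.

valid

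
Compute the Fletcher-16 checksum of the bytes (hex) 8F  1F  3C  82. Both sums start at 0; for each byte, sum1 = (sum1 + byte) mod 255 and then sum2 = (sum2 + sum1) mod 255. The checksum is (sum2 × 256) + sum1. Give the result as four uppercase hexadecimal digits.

966D

Running sums (mod 255):
  after byte 0 (8F): sum1=143, sum2=143
  after byte 1 (1F): sum1=174, sum2=62
  after byte 2 (3C): sum1=234, sum2=41
  after byte 3 (82): sum1=109, sum2=150
Checksum = sum2·256 + sum1 = 150·256 + 109 = 38509 = 0x966D.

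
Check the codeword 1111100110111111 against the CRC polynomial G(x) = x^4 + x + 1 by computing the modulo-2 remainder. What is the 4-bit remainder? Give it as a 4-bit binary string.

0000

Modulo-2 division of 1111100110111111 by 10011:
  pos 0: 11111 XOR 10011 = 01100
  pos 1: 11000 XOR 10011 = 01011
  pos 2: 10110 XOR 10011 = 00101
  pos 4: 10111 XOR 10011 = 00100
  pos 6: 10001 XOR 10011 = 00010
  pos 9: 10111 XOR 10011 = 00100
  pos 11: 10011 XOR 10011 = 00000
Remainder = 0000 (zero — the frame passes the CRC check).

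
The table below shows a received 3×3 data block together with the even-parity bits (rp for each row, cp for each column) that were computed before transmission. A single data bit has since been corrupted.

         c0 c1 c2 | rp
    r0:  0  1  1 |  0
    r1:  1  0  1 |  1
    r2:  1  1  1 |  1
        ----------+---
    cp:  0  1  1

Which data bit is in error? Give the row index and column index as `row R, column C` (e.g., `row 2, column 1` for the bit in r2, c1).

row 1, column 1

Recompute each row's even parity and compare to rp:
  r0: data parity 0, sent rp 0 → ok
  r1: data parity 0, sent rp 1 → mismatch
  r2: data parity 1, sent rp 1 → ok
Recompute each column's even parity and compare to cp:
  c0: data parity 0, sent cp 0 → ok
  c1: data parity 0, sent cp 1 → mismatch
  c2: data parity 1, sent cp 1 → ok
Exactly one row (r1) and one column (c1) fail → the flipped bit is at their intersection.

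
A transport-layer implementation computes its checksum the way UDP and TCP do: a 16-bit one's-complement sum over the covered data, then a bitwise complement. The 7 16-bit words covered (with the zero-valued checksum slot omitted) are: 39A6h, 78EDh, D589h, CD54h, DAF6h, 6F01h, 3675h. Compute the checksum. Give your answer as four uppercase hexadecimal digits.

One's-complement addition (fold any carry out of bit 15 back into bit 0):
  0x39A6 + 0x78ED = 0x0B293
  0xB293 + 0xD589 = 0x1881C → wrap carry → 0x881D
  0x881D + 0xCD54 = 0x15571 → wrap carry → 0x5572
  0x5572 + 0xDAF6 = 0x13068 → wrap carry → 0x3069
  0x3069 + 0x6F01 = 0x09F6A
  0x9F6A + 0x3675 = 0x0D5DF
One's-complement sum = 0xD5DF.
Checksum = ~0xD5DF & 0xFFFF = 0x2A20.

2A20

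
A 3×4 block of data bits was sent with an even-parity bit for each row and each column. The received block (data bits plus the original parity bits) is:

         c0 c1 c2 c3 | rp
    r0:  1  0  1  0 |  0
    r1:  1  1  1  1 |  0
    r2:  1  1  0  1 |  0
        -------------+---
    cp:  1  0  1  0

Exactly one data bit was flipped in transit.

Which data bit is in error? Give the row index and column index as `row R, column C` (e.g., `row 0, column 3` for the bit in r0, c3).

row 2, column 2

Recompute each row's even parity and compare to rp:
  r0: data parity 0, sent rp 0 → ok
  r1: data parity 0, sent rp 0 → ok
  r2: data parity 1, sent rp 0 → mismatch
Recompute each column's even parity and compare to cp:
  c0: data parity 1, sent cp 1 → ok
  c1: data parity 0, sent cp 0 → ok
  c2: data parity 0, sent cp 1 → mismatch
  c3: data parity 0, sent cp 0 → ok
Exactly one row (r2) and one column (c2) fail → the flipped bit is at their intersection.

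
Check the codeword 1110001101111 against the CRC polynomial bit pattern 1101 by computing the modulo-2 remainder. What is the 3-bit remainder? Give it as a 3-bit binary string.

Modulo-2 division of 1110001101111 by 1101:
  pos 0: 1110 XOR 1101 = 0011
  pos 2: 1100 XOR 1101 = 0001
  pos 5: 1110 XOR 1101 = 0011
  pos 7: 1111 XOR 1101 = 0010
  pos 9: 1011 XOR 1101 = 0110
Remainder = 110 (nonzero — an error is detected).

110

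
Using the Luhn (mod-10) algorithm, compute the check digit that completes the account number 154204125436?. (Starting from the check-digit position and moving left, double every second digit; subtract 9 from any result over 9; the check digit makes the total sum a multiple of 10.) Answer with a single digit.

Partial digits right→left: 6 3 4 5 2 1 4 0 2 4 5 1
Double every second digit counting from the check-digit position (so the 1st, 3rd, 5th, ... of the partial from the right).
  doubled (with −9 where >9): 3 8 4 8 4 1 → sum 28
  kept as-is: 3 5 1 0 4 1 → sum 14
Total = 28 + 14 = 42.
Check digit = (10 − (42 mod 10)) mod 10 = 8.

8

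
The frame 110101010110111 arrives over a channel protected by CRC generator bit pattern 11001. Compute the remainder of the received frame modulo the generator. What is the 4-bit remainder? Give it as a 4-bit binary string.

0000

Modulo-2 division of 110101010110111 by 11001:
  pos 0: 11010 XOR 11001 = 00011
  pos 3: 11101 XOR 11001 = 00100
  pos 5: 10001 XOR 11001 = 01000
  pos 6: 10001 XOR 11001 = 01000
  pos 7: 10000 XOR 11001 = 01001
  pos 8: 10011 XOR 11001 = 01010
  pos 9: 10101 XOR 11001 = 01100
  pos 10: 11001 XOR 11001 = 00000
Remainder = 0000 (zero — the frame passes the CRC check).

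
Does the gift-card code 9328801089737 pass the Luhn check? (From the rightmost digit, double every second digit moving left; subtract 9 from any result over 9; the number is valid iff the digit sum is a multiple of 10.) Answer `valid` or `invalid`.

From the right, keep odd positions and double even positions (subtract 9 from any doubled value over 9):
  doubled (positions 2,4,...): 6 9 0 0 7 6 → sum 28
  kept (positions 1,3,...): 7 7 8 1 8 2 9 → sum 42
Total = 70.
70 mod 10 = 0, so the number is valid.

valid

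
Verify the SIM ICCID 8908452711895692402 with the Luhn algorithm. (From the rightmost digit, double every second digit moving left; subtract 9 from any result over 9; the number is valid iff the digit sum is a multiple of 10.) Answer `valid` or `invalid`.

invalid

From the right, keep odd positions and double even positions (subtract 9 from any doubled value over 9):
  doubled (positions 2,4,...): 0 4 3 9 2 5 1 7 9 → sum 40
  kept (positions 1,3,...): 2 4 9 5 8 1 2 4 0 8 → sum 43
Total = 83.
83 mod 10 = 3, so the number is invalid.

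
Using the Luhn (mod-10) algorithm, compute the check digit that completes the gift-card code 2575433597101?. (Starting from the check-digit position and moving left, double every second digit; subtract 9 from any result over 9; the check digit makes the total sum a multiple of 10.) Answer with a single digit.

Partial digits right→left: 1 0 1 7 9 5 3 3 4 5 7 5 2
Double every second digit counting from the check-digit position (so the 1st, 3rd, 5th, ... of the partial from the right).
  doubled (with −9 where >9): 2 2 9 6 8 5 4 → sum 36
  kept as-is: 0 7 5 3 5 5 → sum 25
Total = 36 + 25 = 61.
Check digit = (10 − (61 mod 10)) mod 10 = 9.

9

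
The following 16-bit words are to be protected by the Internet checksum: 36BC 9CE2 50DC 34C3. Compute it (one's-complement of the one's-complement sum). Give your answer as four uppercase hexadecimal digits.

One's-complement addition (fold any carry out of bit 15 back into bit 0):
  0x36BC + 0x9CE2 = 0x0D39E
  0xD39E + 0x50DC = 0x1247A → wrap carry → 0x247B
  0x247B + 0x34C3 = 0x0593E
One's-complement sum = 0x593E.
Checksum = ~0x593E & 0xFFFF = 0xA6C1.

A6C1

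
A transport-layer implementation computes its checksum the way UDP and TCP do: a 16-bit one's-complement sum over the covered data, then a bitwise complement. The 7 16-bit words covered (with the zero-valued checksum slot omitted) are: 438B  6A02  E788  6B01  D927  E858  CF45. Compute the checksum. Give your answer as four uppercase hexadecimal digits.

One's-complement addition (fold any carry out of bit 15 back into bit 0):
  0x438B + 0x6A02 = 0x0AD8D
  0xAD8D + 0xE788 = 0x19515 → wrap carry → 0x9516
  0x9516 + 0x6B01 = 0x10017 → wrap carry → 0x0018
  0x0018 + 0xD927 = 0x0D93F
  0xD93F + 0xE858 = 0x1C197 → wrap carry → 0xC198
  0xC198 + 0xCF45 = 0x190DD → wrap carry → 0x90DE
One's-complement sum = 0x90DE.
Checksum = ~0x90DE & 0xFFFF = 0x6F21.

6F21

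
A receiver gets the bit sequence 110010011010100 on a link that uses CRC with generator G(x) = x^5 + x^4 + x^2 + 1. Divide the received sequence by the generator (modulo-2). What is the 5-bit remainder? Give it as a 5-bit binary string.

Modulo-2 division of 110010011010100 by 110101:
  pos 0: 110010 XOR 110101 = 000111
  pos 3: 111011 XOR 110101 = 001110
  pos 5: 111001 XOR 110101 = 001100
  pos 7: 110001 XOR 110101 = 000100
Remainder = 10000 (nonzero — an error is detected).

10000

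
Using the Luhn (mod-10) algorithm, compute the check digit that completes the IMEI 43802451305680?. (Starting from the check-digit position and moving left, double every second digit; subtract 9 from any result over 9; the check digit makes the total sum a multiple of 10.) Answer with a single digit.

Partial digits right→left: 0 8 6 5 0 3 1 5 4 2 0 8 3 4
Double every second digit counting from the check-digit position (so the 1st, 3rd, 5th, ... of the partial from the right).
  doubled (with −9 where >9): 0 3 0 2 8 0 6 → sum 19
  kept as-is: 8 5 3 5 2 8 4 → sum 35
Total = 19 + 35 = 54.
Check digit = (10 − (54 mod 10)) mod 10 = 6.

6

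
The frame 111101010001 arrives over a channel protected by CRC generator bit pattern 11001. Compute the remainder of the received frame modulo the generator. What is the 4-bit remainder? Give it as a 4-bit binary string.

Modulo-2 division of 111101010001 by 11001:
  pos 0: 11110 XOR 11001 = 00111
  pos 2: 11110 XOR 11001 = 00111
  pos 4: 11110 XOR 11001 = 00111
  pos 6: 11100 XOR 11001 = 00101
Remainder = 1011 (nonzero — an error is detected).

1011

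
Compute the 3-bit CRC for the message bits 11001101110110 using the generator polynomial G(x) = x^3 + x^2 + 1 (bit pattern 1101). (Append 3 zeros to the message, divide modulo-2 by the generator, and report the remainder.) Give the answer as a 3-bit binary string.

Append 3 zeros: 11001101110110000. Divide by 1101 (XOR where the leading bit is 1):
  pos 0: 1100 XOR 1101 = 0001
  pos 3: 1110 XOR 1101 = 0011
  pos 5: 1111 XOR 1101 = 0010
  pos 7: 1010 XOR 1101 = 0111
  pos 8: 1111 XOR 1101 = 0010
  pos 10: 1010 XOR 1101 = 0111
  pos 11: 1110 XOR 1101 = 0011
  pos 13: 1100 XOR 1101 = 0001
Remainder (last 3 bits) = 001. This is the CRC / FCS.

001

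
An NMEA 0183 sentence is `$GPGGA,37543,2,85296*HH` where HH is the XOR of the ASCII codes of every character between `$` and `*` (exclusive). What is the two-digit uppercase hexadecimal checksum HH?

XOR the ASCII codes of the payload characters:
  'G' = 0x47 → acc = 0x47
  'P' = 0x50 → acc = 0x17
  'G' = 0x47 → acc = 0x50
  'G' = 0x47 → acc = 0x17
  'A' = 0x41 → acc = 0x56
  ',' = 0x2C → acc = 0x7A
  '3' = 0x33 → acc = 0x49
  '7' = 0x37 → acc = 0x7E
  '5' = 0x35 → acc = 0x4B
  '4' = 0x34 → acc = 0x7F
  '3' = 0x33 → acc = 0x4C
  ',' = 0x2C → acc = 0x60
  '2' = 0x32 → acc = 0x52
  ',' = 0x2C → acc = 0x7E
  '8' = 0x38 → acc = 0x46
  '5' = 0x35 → acc = 0x73
  '2' = 0x32 → acc = 0x41
  '9' = 0x39 → acc = 0x78
  '6' = 0x36 → acc = 0x4E
Checksum = 0x4E.

4E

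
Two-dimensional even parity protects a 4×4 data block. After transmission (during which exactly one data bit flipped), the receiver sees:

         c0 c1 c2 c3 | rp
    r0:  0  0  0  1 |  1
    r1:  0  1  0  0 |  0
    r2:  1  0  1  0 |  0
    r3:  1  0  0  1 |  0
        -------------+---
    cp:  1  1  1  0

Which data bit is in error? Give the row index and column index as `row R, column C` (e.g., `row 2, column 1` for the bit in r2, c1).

Recompute each row's even parity and compare to rp:
  r0: data parity 1, sent rp 1 → ok
  r1: data parity 1, sent rp 0 → mismatch
  r2: data parity 0, sent rp 0 → ok
  r3: data parity 0, sent rp 0 → ok
Recompute each column's even parity and compare to cp:
  c0: data parity 0, sent cp 1 → mismatch
  c1: data parity 1, sent cp 1 → ok
  c2: data parity 1, sent cp 1 → ok
  c3: data parity 0, sent cp 0 → ok
Exactly one row (r1) and one column (c0) fail → the flipped bit is at their intersection.

row 1, column 0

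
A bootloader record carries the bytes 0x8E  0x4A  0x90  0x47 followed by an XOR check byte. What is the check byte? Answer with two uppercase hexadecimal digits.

XOR the bytes together:
  start with 0x8E
  0x8E ⊕ 0x4A = 0xC4
  0xC4 ⊕ 0x90 = 0x54
  0x54 ⊕ 0x47 = 0x13

13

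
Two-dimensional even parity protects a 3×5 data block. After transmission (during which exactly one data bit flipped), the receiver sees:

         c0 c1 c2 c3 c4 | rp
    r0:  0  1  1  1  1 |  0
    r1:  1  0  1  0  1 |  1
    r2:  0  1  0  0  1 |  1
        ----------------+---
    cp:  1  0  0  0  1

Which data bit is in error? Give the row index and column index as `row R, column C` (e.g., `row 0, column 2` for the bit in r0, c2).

Recompute each row's even parity and compare to rp:
  r0: data parity 0, sent rp 0 → ok
  r1: data parity 1, sent rp 1 → ok
  r2: data parity 0, sent rp 1 → mismatch
Recompute each column's even parity and compare to cp:
  c0: data parity 1, sent cp 1 → ok
  c1: data parity 0, sent cp 0 → ok
  c2: data parity 0, sent cp 0 → ok
  c3: data parity 1, sent cp 0 → mismatch
  c4: data parity 1, sent cp 1 → ok
Exactly one row (r2) and one column (c3) fail → the flipped bit is at their intersection.

row 2, column 3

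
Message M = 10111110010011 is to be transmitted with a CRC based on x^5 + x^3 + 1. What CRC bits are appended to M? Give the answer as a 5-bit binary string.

11101

Append 5 zeros: 1011111001001100000. Divide by 101001 (XOR where the leading bit is 1):
  pos 0: 101111 XOR 101001 = 000110
  pos 3: 110100 XOR 101001 = 011101
  pos 4: 111011 XOR 101001 = 010010
  pos 5: 100100 XOR 101001 = 001101
  pos 7: 110101 XOR 101001 = 011100
  pos 8: 111001 XOR 101001 = 010000
  pos 9: 100000 XOR 101001 = 001001
  pos 11: 100100 XOR 101001 = 001101
  pos 13: 110100 XOR 101001 = 011101
Remainder (last 5 bits) = 11101. This is the CRC / FCS.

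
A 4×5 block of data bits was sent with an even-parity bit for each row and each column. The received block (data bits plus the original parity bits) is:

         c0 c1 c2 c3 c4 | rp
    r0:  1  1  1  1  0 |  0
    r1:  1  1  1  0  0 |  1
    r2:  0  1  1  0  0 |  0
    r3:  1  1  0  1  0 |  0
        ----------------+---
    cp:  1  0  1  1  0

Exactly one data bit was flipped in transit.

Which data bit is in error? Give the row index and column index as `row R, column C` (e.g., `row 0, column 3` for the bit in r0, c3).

Recompute each row's even parity and compare to rp:
  r0: data parity 0, sent rp 0 → ok
  r1: data parity 1, sent rp 1 → ok
  r2: data parity 0, sent rp 0 → ok
  r3: data parity 1, sent rp 0 → mismatch
Recompute each column's even parity and compare to cp:
  c0: data parity 1, sent cp 1 → ok
  c1: data parity 0, sent cp 0 → ok
  c2: data parity 1, sent cp 1 → ok
  c3: data parity 0, sent cp 1 → mismatch
  c4: data parity 0, sent cp 0 → ok
Exactly one row (r3) and one column (c3) fail → the flipped bit is at their intersection.

row 3, column 3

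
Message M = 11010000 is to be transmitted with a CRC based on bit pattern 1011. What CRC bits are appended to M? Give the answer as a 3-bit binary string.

Append 3 zeros: 11010000000. Divide by 1011 (XOR where the leading bit is 1):
  pos 0: 1101 XOR 1011 = 0110
  pos 1: 1100 XOR 1011 = 0111
  pos 2: 1110 XOR 1011 = 0101
  pos 3: 1010 XOR 1011 = 0001
  pos 6: 1000 XOR 1011 = 0011
Remainder (last 3 bits) = 110. This is the CRC / FCS.

110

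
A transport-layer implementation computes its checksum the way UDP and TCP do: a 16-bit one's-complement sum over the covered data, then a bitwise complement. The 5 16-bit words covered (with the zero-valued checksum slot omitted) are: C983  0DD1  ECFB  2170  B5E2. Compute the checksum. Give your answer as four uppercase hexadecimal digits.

645C

One's-complement addition (fold any carry out of bit 15 back into bit 0):
  0xC983 + 0x0DD1 = 0x0D754
  0xD754 + 0xECFB = 0x1C44F → wrap carry → 0xC450
  0xC450 + 0x2170 = 0x0E5C0
  0xE5C0 + 0xB5E2 = 0x19BA2 → wrap carry → 0x9BA3
One's-complement sum = 0x9BA3.
Checksum = ~0x9BA3 & 0xFFFF = 0x645C.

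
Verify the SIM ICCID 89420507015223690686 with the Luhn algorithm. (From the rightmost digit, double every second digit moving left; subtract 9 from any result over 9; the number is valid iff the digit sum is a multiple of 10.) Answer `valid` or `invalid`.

From the right, keep odd positions and double even positions (subtract 9 from any doubled value over 9):
  doubled (positions 2,4,...): 7 0 3 4 1 0 0 0 8 7 → sum 30
  kept (positions 1,3,...): 6 6 9 3 2 1 7 5 2 9 → sum 50
Total = 80.
80 mod 10 = 0, so the number is valid.

valid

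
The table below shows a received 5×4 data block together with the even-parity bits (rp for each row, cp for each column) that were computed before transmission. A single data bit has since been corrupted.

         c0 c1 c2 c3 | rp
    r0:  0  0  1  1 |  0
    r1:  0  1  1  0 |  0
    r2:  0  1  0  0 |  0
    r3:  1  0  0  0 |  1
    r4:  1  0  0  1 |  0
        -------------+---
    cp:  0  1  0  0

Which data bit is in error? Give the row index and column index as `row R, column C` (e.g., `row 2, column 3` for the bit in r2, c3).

Recompute each row's even parity and compare to rp:
  r0: data parity 0, sent rp 0 → ok
  r1: data parity 0, sent rp 0 → ok
  r2: data parity 1, sent rp 0 → mismatch
  r3: data parity 1, sent rp 1 → ok
  r4: data parity 0, sent rp 0 → ok
Recompute each column's even parity and compare to cp:
  c0: data parity 0, sent cp 0 → ok
  c1: data parity 0, sent cp 1 → mismatch
  c2: data parity 0, sent cp 0 → ok
  c3: data parity 0, sent cp 0 → ok
Exactly one row (r2) and one column (c1) fail → the flipped bit is at their intersection.

row 2, column 1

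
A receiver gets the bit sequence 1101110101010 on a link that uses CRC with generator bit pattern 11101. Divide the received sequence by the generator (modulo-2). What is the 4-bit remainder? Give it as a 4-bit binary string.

Modulo-2 division of 1101110101010 by 11101:
  pos 0: 11011 XOR 11101 = 00110
  pos 2: 11010 XOR 11101 = 00111
  pos 4: 11110 XOR 11101 = 00011
  pos 7: 11101 XOR 11101 = 00000
Remainder = 0000 (zero — the frame passes the CRC check).

0000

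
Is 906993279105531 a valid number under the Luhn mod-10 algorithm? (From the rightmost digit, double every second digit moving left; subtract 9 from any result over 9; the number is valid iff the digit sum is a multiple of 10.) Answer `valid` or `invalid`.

From the right, keep odd positions and double even positions (subtract 9 from any doubled value over 9):
  doubled (positions 2,4,...): 6 1 2 5 6 9 0 → sum 29
  kept (positions 1,3,...): 1 5 0 9 2 9 6 9 → sum 41
Total = 70.
70 mod 10 = 0, so the number is valid.

valid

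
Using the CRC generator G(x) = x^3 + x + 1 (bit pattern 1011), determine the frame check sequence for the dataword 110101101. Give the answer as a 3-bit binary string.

110

Append 3 zeros: 110101101000. Divide by 1011 (XOR where the leading bit is 1):
  pos 0: 1101 XOR 1011 = 0110
  pos 1: 1100 XOR 1011 = 0111
  pos 2: 1111 XOR 1011 = 0100
  pos 3: 1001 XOR 1011 = 0010
  pos 5: 1001 XOR 1011 = 0010
  pos 7: 1000 XOR 1011 = 0011
Remainder (last 3 bits) = 110. This is the CRC / FCS.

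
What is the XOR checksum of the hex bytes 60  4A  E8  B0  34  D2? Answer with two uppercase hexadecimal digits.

94

XOR the bytes together:
  start with 0x60
  0x60 ⊕ 0x4A = 0x2A
  0x2A ⊕ 0xE8 = 0xC2
  0xC2 ⊕ 0xB0 = 0x72
  0x72 ⊕ 0x34 = 0x46
  0x46 ⊕ 0xD2 = 0x94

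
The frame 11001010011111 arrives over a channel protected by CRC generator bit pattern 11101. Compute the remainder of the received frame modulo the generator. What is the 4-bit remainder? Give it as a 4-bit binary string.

1110

Modulo-2 division of 11001010011111 by 11101:
  pos 0: 11001 XOR 11101 = 00100
  pos 2: 10001 XOR 11101 = 01100
  pos 3: 11000 XOR 11101 = 00101
  pos 5: 10101 XOR 11101 = 01000
  pos 6: 10001 XOR 11101 = 01100
  pos 7: 11001 XOR 11101 = 00100
  pos 9: 10011 XOR 11101 = 01110
Remainder = 1110 (nonzero — an error is detected).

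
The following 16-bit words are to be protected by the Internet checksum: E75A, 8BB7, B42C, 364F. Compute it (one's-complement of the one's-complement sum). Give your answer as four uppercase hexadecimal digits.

One's-complement addition (fold any carry out of bit 15 back into bit 0):
  0xE75A + 0x8BB7 = 0x17311 → wrap carry → 0x7312
  0x7312 + 0xB42C = 0x1273E → wrap carry → 0x273F
  0x273F + 0x364F = 0x05D8E
One's-complement sum = 0x5D8E.
Checksum = ~0x5D8E & 0xFFFF = 0xA271.

A271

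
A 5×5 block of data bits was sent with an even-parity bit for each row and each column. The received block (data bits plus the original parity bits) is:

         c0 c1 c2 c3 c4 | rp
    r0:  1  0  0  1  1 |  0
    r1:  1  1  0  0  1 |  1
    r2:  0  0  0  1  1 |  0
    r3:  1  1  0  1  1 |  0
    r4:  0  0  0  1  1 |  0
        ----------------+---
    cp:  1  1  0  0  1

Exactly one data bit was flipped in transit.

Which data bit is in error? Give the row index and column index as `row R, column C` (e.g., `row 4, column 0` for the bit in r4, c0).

Recompute each row's even parity and compare to rp:
  r0: data parity 1, sent rp 0 → mismatch
  r1: data parity 1, sent rp 1 → ok
  r2: data parity 0, sent rp 0 → ok
  r3: data parity 0, sent rp 0 → ok
  r4: data parity 0, sent rp 0 → ok
Recompute each column's even parity and compare to cp:
  c0: data parity 1, sent cp 1 → ok
  c1: data parity 0, sent cp 1 → mismatch
  c2: data parity 0, sent cp 0 → ok
  c3: data parity 0, sent cp 0 → ok
  c4: data parity 1, sent cp 1 → ok
Exactly one row (r0) and one column (c1) fail → the flipped bit is at their intersection.

row 0, column 1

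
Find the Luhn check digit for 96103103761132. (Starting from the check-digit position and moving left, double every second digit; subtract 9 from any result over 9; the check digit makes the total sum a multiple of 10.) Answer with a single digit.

Partial digits right→left: 2 3 1 1 6 7 3 0 1 3 0 1 6 9
Double every second digit counting from the check-digit position (so the 1st, 3rd, 5th, ... of the partial from the right).
  doubled (with −9 where >9): 4 2 3 6 2 0 3 → sum 20
  kept as-is: 3 1 7 0 3 1 9 → sum 24
Total = 20 + 24 = 44.
Check digit = (10 − (44 mod 10)) mod 10 = 6.

6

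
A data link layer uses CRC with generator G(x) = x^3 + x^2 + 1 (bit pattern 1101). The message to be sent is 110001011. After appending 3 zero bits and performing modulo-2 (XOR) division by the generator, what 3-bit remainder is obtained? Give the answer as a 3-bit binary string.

Append 3 zeros: 110001011000. Divide by 1101 (XOR where the leading bit is 1):
  pos 0: 1100 XOR 1101 = 0001
  pos 3: 1010 XOR 1101 = 0111
  pos 4: 1111 XOR 1101 = 0010
  pos 6: 1010 XOR 1101 = 0111
  pos 7: 1110 XOR 1101 = 0011
Remainder (last 3 bits) = 110. This is the CRC / FCS.

110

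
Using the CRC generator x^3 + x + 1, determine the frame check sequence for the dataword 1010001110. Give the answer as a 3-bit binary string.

000

Append 3 zeros: 1010001110000. Divide by 1011 (XOR where the leading bit is 1):
  pos 0: 1010 XOR 1011 = 0001
  pos 3: 1001 XOR 1011 = 0010
  pos 5: 1011 XOR 1011 = 0000
Remainder (last 3 bits) = 000. This is the CRC / FCS.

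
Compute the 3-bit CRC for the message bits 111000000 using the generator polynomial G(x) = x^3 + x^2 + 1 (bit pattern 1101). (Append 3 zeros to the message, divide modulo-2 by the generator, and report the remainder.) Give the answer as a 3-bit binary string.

110

Append 3 zeros: 111000000000. Divide by 1101 (XOR where the leading bit is 1):
  pos 0: 1110 XOR 1101 = 0011
  pos 2: 1100 XOR 1101 = 0001
  pos 5: 1000 XOR 1101 = 0101
  pos 6: 1010 XOR 1101 = 0111
  pos 7: 1110 XOR 1101 = 0011
Remainder (last 3 bits) = 110. This is the CRC / FCS.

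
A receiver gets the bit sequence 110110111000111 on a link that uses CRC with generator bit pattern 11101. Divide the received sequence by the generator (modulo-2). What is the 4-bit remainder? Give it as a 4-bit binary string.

0000

Modulo-2 division of 110110111000111 by 11101:
  pos 0: 11011 XOR 11101 = 00110
  pos 2: 11001 XOR 11101 = 00100
  pos 4: 10011 XOR 11101 = 01110
  pos 5: 11100 XOR 11101 = 00001
  pos 9: 10011 XOR 11101 = 01110
  pos 10: 11101 XOR 11101 = 00000
Remainder = 0000 (zero — the frame passes the CRC check).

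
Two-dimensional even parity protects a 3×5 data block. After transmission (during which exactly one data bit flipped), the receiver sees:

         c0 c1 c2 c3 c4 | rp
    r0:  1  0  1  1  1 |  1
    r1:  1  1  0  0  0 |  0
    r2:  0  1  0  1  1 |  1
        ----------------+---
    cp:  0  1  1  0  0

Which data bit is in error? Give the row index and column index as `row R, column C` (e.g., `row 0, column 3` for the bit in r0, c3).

Recompute each row's even parity and compare to rp:
  r0: data parity 0, sent rp 1 → mismatch
  r1: data parity 0, sent rp 0 → ok
  r2: data parity 1, sent rp 1 → ok
Recompute each column's even parity and compare to cp:
  c0: data parity 0, sent cp 0 → ok
  c1: data parity 0, sent cp 1 → mismatch
  c2: data parity 1, sent cp 1 → ok
  c3: data parity 0, sent cp 0 → ok
  c4: data parity 0, sent cp 0 → ok
Exactly one row (r0) and one column (c1) fail → the flipped bit is at their intersection.

row 0, column 1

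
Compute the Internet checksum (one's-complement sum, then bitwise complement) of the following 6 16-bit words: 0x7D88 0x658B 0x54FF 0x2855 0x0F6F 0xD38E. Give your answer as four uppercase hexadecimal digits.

BC99

One's-complement addition (fold any carry out of bit 15 back into bit 0):
  0x7D88 + 0x658B = 0x0E313
  0xE313 + 0x54FF = 0x13812 → wrap carry → 0x3813
  0x3813 + 0x2855 = 0x06068
  0x6068 + 0x0F6F = 0x06FD7
  0x6FD7 + 0xD38E = 0x14365 → wrap carry → 0x4366
One's-complement sum = 0x4366.
Checksum = ~0x4366 & 0xFFFF = 0xBC99.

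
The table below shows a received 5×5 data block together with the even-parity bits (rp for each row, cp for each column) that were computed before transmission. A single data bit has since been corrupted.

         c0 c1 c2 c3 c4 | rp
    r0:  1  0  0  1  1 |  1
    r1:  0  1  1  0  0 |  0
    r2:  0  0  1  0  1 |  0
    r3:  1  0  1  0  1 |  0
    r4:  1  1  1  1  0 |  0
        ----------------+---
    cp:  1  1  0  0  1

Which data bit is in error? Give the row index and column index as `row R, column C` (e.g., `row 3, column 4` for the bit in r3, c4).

row 3, column 1

Recompute each row's even parity and compare to rp:
  r0: data parity 1, sent rp 1 → ok
  r1: data parity 0, sent rp 0 → ok
  r2: data parity 0, sent rp 0 → ok
  r3: data parity 1, sent rp 0 → mismatch
  r4: data parity 0, sent rp 0 → ok
Recompute each column's even parity and compare to cp:
  c0: data parity 1, sent cp 1 → ok
  c1: data parity 0, sent cp 1 → mismatch
  c2: data parity 0, sent cp 0 → ok
  c3: data parity 0, sent cp 0 → ok
  c4: data parity 1, sent cp 1 → ok
Exactly one row (r3) and one column (c1) fail → the flipped bit is at their intersection.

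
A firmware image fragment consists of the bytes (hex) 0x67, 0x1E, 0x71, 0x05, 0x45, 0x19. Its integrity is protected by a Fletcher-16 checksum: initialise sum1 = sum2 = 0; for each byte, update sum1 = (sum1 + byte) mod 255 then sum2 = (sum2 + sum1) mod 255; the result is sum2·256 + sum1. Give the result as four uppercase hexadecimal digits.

7B5A

Running sums (mod 255):
  after byte 0 (0x67): sum1=103, sum2=103
  after byte 1 (0x1E): sum1=133, sum2=236
  after byte 2 (0x71): sum1=246, sum2=227
  after byte 3 (0x05): sum1=251, sum2=223
  after byte 4 (0x45): sum1=65, sum2=33
  after byte 5 (0x19): sum1=90, sum2=123
Checksum = sum2·256 + sum1 = 123·256 + 90 = 31578 = 0x7B5A.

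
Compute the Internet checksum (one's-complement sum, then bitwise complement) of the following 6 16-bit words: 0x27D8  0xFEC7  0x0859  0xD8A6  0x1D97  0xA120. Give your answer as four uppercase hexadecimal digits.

39A8

One's-complement addition (fold any carry out of bit 15 back into bit 0):
  0x27D8 + 0xFEC7 = 0x1269F → wrap carry → 0x26A0
  0x26A0 + 0x0859 = 0x02EF9
  0x2EF9 + 0xD8A6 = 0x1079F → wrap carry → 0x07A0
  0x07A0 + 0x1D97 = 0x02537
  0x2537 + 0xA120 = 0x0C657
One's-complement sum = 0xC657.
Checksum = ~0xC657 & 0xFFFF = 0x39A8.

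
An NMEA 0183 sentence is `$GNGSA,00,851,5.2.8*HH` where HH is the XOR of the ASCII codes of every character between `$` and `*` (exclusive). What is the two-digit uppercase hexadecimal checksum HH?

73

XOR the ASCII codes of the payload characters:
  'G' = 0x47 → acc = 0x47
  'N' = 0x4E → acc = 0x09
  'G' = 0x47 → acc = 0x4E
  'S' = 0x53 → acc = 0x1D
  'A' = 0x41 → acc = 0x5C
  ',' = 0x2C → acc = 0x70
  '0' = 0x30 → acc = 0x40
  '0' = 0x30 → acc = 0x70
  ',' = 0x2C → acc = 0x5C
  '8' = 0x38 → acc = 0x64
  '5' = 0x35 → acc = 0x51
  '1' = 0x31 → acc = 0x60
  ',' = 0x2C → acc = 0x4C
  '5' = 0x35 → acc = 0x79
  '.' = 0x2E → acc = 0x57
  '2' = 0x32 → acc = 0x65
  '.' = 0x2E → acc = 0x4B
  '8' = 0x38 → acc = 0x73
Checksum = 0x73.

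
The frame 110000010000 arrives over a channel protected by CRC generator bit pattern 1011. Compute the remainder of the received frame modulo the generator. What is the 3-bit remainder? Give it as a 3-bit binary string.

Modulo-2 division of 110000010000 by 1011:
  pos 0: 1100 XOR 1011 = 0111
  pos 1: 1110 XOR 1011 = 0101
  pos 2: 1010 XOR 1011 = 0001
  pos 5: 1010 XOR 1011 = 0001
  pos 8: 1000 XOR 1011 = 0011
Remainder = 011 (nonzero — an error is detected).

011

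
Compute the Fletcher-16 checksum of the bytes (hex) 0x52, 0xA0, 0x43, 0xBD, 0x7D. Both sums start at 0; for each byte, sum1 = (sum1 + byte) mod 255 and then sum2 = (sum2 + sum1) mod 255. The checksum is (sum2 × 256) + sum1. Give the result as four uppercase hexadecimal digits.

E071

Running sums (mod 255):
  after byte 0 (0x52): sum1=82, sum2=82
  after byte 1 (0xA0): sum1=242, sum2=69
  after byte 2 (0x43): sum1=54, sum2=123
  after byte 3 (0xBD): sum1=243, sum2=111
  after byte 4 (0x7D): sum1=113, sum2=224
Checksum = sum2·256 + sum1 = 224·256 + 113 = 57457 = 0xE071.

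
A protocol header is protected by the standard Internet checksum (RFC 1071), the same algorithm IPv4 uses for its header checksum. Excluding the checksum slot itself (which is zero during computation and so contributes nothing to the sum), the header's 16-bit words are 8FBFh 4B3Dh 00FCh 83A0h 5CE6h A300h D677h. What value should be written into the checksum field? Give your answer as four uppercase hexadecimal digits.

CA07

One's-complement addition (fold any carry out of bit 15 back into bit 0):
  0x8FBF + 0x4B3D = 0x0DAFC
  0xDAFC + 0x00FC = 0x0DBF8
  0xDBF8 + 0x83A0 = 0x15F98 → wrap carry → 0x5F99
  0x5F99 + 0x5CE6 = 0x0BC7F
  0xBC7F + 0xA300 = 0x15F7F → wrap carry → 0x5F80
  0x5F80 + 0xD677 = 0x135F7 → wrap carry → 0x35F8
One's-complement sum = 0x35F8.
Checksum = ~0x35F8 & 0xFFFF = 0xCA07.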